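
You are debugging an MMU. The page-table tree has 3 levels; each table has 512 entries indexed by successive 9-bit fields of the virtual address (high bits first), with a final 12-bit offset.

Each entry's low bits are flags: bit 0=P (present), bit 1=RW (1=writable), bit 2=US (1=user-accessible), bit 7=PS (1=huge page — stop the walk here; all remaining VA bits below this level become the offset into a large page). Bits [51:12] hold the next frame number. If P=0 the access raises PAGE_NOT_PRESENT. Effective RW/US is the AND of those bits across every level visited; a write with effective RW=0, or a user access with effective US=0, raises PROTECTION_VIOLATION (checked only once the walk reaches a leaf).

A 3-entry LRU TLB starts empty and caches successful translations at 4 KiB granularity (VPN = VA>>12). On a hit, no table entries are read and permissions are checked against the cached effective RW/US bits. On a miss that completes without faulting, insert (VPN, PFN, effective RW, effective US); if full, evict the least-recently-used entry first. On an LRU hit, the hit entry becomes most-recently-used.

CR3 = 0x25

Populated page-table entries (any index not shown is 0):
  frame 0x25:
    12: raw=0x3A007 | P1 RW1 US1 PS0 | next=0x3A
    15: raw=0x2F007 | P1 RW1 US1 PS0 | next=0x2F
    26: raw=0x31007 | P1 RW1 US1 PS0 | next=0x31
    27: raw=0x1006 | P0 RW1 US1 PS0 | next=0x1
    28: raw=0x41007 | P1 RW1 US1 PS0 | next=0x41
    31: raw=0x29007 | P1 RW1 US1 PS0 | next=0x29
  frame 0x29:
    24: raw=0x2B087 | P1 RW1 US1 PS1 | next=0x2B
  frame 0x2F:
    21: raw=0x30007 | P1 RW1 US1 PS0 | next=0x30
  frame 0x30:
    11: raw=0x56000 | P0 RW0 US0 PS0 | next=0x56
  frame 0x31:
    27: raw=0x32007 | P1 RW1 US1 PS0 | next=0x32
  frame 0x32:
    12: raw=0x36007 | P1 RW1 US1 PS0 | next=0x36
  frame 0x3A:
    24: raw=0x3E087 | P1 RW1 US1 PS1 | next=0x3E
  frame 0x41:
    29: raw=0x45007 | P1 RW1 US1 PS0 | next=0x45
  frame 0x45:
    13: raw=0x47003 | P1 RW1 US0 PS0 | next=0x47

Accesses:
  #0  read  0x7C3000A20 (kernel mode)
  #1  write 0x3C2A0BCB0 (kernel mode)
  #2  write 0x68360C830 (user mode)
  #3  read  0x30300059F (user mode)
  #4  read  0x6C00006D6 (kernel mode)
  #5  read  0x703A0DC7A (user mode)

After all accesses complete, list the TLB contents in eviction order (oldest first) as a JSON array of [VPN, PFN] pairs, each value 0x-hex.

Trace:
#0 VA=0x7C3000A20 (r,kernel):
  [0] read 0x25 idx=31: raw=0x29007 flags P=1 W=1 U=1 S=0
  [1] read 0x29 idx=24: raw=0x2B087 flags P=1 W=1 U=1 S=1
  → PA=0x2BA20 (huge @L1)  (2 entries read)
#1 VA=0x3C2A0BCB0 (w,kernel):
  [0] read 0x25 idx=15: raw=0x2F007 flags P=1 W=1 U=1 S=0
  [1] read 0x2F idx=21: raw=0x30007 flags P=1 W=1 U=1 S=0
  [2] read 0x30 idx=11: raw=0x56000 flags P=0 W=0 U=0 S=0
  ⇒ fault: PAGE_NOT_PRESENT  — 3 lookups
#2 VA=0x68360C830 (w,user):
  [0] read 0x25 idx=26: raw=0x31007 flags P=1 W=1 U=1 S=0
  [1] read 0x31 idx=27: raw=0x32007 flags P=1 W=1 U=1 S=0
  [2] read 0x32 idx=12: raw=0x36007 flags P=1 W=1 U=1 S=0
  → PA=0x36830  (3 entries read)
#3 VA=0x30300059F (r,user):
  [0] read 0x25 idx=12: raw=0x3A007 flags P=1 W=1 U=1 S=0
  [1] read 0x3A idx=24: raw=0x3E087 flags P=1 W=1 U=1 S=1
  → PA=0x3E59F (huge @L1)  (2 entries read)
#4 VA=0x6C00006D6 (r,kernel):
  [0] read 0x25 idx=27: raw=0x1006 flags P=0 W=1 U=1 S=0
  ⇒ fault: PAGE_NOT_PRESENT  — 1 lookups
#5 VA=0x703A0DC7A (r,user):
  [0] read 0x25 idx=28: raw=0x41007 flags P=1 W=1 U=1 S=0
  [1] read 0x41 idx=29: raw=0x45007 flags P=1 W=1 U=1 S=0
  [2] read 0x45 idx=13: raw=0x47003 flags P=1 W=1 U=0 S=0
  ⇒ fault: PROTECTION_VIOLATION  — 3 lookups

TLB: [["0x7C3000", "0x2B"], ["0x68360C", "0x36"], ["0x303000", "0x3E"]]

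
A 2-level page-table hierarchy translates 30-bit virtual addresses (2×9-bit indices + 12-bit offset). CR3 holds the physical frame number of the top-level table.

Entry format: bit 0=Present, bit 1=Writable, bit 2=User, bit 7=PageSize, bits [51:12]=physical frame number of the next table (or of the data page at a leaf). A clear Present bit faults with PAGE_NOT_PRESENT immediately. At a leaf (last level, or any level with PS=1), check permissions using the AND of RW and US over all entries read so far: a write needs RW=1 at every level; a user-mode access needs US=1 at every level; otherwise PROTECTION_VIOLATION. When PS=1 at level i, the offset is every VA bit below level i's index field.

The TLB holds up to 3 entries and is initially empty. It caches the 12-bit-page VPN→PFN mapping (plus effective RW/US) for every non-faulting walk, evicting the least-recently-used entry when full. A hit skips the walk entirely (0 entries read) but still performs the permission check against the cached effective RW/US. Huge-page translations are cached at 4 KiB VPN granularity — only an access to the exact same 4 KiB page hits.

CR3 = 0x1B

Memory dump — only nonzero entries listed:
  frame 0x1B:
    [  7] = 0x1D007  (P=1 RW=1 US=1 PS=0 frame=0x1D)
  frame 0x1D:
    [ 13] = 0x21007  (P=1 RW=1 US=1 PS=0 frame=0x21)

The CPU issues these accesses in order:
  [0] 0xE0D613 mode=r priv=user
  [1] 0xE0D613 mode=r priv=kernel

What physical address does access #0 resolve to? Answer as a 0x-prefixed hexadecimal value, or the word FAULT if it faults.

Walk each access:
#0 VA=0xE0D613 (r,user):
  L0 @0x1B[7] → 0x1D007  P=1,RW=1,US=1,PS=0
  L1 @0x1D[13] → 0x21007  P=1,RW=1,US=1,PS=0
  → PA=0x21613  (2 entries read)
#1 VA=0xE0D613 (r,kernel):
  TLB hit vpn=0xE0D → PA=0x21613

Access #0 PA: 0x21613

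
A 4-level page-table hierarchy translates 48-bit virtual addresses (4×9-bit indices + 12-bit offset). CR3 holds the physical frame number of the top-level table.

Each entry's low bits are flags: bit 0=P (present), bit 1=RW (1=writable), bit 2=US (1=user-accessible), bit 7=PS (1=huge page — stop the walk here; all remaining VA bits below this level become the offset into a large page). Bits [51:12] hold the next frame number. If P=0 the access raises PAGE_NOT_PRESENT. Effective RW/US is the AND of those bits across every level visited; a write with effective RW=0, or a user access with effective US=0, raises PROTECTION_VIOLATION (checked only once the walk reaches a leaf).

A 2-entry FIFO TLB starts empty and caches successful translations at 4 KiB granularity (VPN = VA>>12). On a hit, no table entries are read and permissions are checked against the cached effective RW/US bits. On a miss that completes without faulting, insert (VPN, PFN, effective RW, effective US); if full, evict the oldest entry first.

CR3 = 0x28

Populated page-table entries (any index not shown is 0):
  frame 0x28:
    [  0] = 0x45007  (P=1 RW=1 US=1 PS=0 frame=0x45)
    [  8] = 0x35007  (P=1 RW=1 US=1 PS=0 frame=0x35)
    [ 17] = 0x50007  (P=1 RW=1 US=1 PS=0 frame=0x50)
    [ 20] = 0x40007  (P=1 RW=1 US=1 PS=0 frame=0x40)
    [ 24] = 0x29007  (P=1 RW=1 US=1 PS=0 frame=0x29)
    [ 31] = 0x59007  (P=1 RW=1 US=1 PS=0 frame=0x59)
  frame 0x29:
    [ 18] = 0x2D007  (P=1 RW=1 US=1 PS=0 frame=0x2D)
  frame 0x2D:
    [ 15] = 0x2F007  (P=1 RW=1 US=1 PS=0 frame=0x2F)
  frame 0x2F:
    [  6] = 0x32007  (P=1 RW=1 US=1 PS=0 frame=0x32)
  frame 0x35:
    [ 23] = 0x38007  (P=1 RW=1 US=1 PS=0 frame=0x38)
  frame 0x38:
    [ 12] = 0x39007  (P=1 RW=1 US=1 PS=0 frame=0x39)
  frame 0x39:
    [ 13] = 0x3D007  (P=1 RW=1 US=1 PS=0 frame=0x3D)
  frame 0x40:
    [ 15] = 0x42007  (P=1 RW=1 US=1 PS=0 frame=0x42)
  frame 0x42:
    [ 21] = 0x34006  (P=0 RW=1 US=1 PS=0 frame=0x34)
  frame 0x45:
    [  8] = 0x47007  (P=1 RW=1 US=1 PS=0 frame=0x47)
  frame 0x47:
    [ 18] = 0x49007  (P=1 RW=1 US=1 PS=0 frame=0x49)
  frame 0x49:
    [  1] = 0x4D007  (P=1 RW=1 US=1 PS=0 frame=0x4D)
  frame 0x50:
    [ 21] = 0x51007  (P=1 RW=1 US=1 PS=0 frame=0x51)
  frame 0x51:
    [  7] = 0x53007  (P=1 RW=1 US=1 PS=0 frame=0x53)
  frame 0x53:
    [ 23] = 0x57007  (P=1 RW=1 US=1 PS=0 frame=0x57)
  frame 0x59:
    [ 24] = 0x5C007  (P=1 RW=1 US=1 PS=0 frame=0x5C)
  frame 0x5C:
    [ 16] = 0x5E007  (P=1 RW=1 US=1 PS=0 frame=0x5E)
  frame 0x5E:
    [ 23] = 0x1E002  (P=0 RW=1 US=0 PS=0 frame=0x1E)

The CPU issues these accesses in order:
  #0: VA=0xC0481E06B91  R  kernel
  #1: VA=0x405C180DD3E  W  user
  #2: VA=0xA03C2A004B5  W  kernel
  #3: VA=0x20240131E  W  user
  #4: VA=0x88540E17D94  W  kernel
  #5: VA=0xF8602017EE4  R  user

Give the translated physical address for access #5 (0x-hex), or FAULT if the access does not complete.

Per-access translation:
#0 VA=0xC0481E06B91 (r,kernel):
  L0: frame=0x28 idx=24 entry=0x29007 [P=1 RW=1 US=1 PS=0]
  L1: frame=0x29 idx=18 entry=0x2D007 [P=1 RW=1 US=1 PS=0]
  L2: frame=0x2D idx=15 entry=0x2F007 [P=1 RW=1 US=1 PS=0]
  L3: frame=0x2F idx=6 entry=0x32007 [P=1 RW=1 US=1 PS=0]
  ⇒ phys 0x32B91  [4 reads]
#1 VA=0x405C180DD3E (w,user):
  L0: frame=0x28 idx=8 entry=0x35007 [P=1 RW=1 US=1 PS=0]
  L1: frame=0x35 idx=23 entry=0x38007 [P=1 RW=1 US=1 PS=0]
  L2: frame=0x38 idx=12 entry=0x39007 [P=1 RW=1 US=1 PS=0]
  L3: frame=0x39 idx=13 entry=0x3D007 [P=1 RW=1 US=1 PS=0]
  ⇒ phys 0x3DD3E  [4 reads]
#2 VA=0xA03C2A004B5 (w,kernel):
  L0: frame=0x28 idx=20 entry=0x40007 [P=1 RW=1 US=1 PS=0]
  L1: frame=0x40 idx=15 entry=0x42007 [P=1 RW=1 US=1 PS=0]
  L2: frame=0x42 idx=21 entry=0x34006 [P=0 RW=1 US=1 PS=0]
  ⇒ fault: PAGE_NOT_PRESENT  — 3 lookups
#3 VA=0x20240131E (w,user):
  L0: frame=0x28 idx=0 entry=0x45007 [P=1 RW=1 US=1 PS=0]
  L1: frame=0x45 idx=8 entry=0x47007 [P=1 RW=1 US=1 PS=0]
  L2: frame=0x47 idx=18 entry=0x49007 [P=1 RW=1 US=1 PS=0]
  L3: frame=0x49 idx=1 entry=0x4D007 [P=1 RW=1 US=1 PS=0]
  ⇒ phys 0x4D31E  [4 reads]
#4 VA=0x88540E17D94 (w,kernel):
  L0: frame=0x28 idx=17 entry=0x50007 [P=1 RW=1 US=1 PS=0]
  L1: frame=0x50 idx=21 entry=0x51007 [P=1 RW=1 US=1 PS=0]
  L2: frame=0x51 idx=7 entry=0x53007 [P=1 RW=1 US=1 PS=0]
  L3: frame=0x53 idx=23 entry=0x57007 [P=1 RW=1 US=1 PS=0]
  ⇒ phys 0x57D94  [4 reads]
#5 VA=0xF8602017EE4 (r,user):
  L0: frame=0x28 idx=31 entry=0x59007 [P=1 RW=1 US=1 PS=0]
  L1: frame=0x59 idx=24 entry=0x5C007 [P=1 RW=1 US=1 PS=0]
  L2: frame=0x5C idx=16 entry=0x5E007 [P=1 RW=1 US=1 PS=0]
  L3: frame=0x5E idx=23 entry=0x1E002 [P=0 RW=1 US=0 PS=0]
  ⇒ fault: PAGE_NOT_PRESENT  — 4 lookups

Access #5 PA: FAULT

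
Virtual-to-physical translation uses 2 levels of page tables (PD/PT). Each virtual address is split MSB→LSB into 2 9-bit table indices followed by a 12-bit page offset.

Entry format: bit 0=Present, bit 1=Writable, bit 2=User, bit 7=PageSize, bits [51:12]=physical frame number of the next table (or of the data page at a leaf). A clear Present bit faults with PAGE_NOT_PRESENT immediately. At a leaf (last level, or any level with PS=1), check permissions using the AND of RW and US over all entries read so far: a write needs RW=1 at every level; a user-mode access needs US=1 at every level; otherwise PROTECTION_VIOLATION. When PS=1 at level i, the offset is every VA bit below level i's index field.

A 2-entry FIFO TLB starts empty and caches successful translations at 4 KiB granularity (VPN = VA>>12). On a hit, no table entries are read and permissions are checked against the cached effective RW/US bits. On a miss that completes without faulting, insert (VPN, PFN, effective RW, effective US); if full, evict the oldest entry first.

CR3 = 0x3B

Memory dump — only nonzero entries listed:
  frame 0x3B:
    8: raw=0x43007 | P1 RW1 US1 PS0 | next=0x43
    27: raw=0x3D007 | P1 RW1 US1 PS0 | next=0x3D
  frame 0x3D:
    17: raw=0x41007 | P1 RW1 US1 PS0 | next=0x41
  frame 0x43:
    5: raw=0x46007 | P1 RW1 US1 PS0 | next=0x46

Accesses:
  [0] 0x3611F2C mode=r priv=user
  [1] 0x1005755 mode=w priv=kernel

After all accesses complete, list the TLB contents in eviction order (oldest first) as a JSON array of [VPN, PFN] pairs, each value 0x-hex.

Walk each access:
#0 VA=0x3611F2C (r,user):
  [0] read 0x3B idx=27: raw=0x3D007 flags P=1 W=1 U=1 S=0
  [1] read 0x3D idx=17: raw=0x41007 flags P=1 W=1 U=1 S=0
  → PA=0x41F2C  (2 entries read)
#1 VA=0x1005755 (w,kernel):
  [0] read 0x3B idx=8: raw=0x43007 flags P=1 W=1 U=1 S=0
  [1] read 0x43 idx=5: raw=0x46007 flags P=1 W=1 U=1 S=0
  → PA=0x46755  (2 entries read)

TLB: [["0x3611", "0x41"], ["0x1005", "0x46"]]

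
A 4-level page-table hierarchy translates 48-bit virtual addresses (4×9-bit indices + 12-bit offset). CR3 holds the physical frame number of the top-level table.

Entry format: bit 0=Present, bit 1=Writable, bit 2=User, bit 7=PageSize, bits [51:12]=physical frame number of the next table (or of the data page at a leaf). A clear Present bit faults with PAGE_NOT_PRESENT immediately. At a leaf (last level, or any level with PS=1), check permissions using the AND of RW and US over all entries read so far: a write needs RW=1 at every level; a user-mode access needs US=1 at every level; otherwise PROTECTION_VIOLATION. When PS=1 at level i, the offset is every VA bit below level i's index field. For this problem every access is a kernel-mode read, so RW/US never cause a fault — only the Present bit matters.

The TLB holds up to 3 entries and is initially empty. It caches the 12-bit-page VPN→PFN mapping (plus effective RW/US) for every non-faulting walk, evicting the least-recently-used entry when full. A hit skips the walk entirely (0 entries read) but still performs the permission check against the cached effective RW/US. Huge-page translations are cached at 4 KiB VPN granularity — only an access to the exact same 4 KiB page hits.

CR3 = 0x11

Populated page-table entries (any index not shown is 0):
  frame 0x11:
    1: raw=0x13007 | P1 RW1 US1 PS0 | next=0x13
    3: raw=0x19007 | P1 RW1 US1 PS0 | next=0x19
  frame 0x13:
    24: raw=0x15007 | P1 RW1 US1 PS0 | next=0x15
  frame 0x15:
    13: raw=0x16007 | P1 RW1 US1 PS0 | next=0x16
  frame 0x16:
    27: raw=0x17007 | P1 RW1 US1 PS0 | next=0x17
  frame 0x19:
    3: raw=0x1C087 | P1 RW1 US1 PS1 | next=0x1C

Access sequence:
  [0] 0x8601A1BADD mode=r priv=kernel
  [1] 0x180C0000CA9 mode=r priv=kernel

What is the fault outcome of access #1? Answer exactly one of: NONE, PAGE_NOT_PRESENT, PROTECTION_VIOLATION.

Walk each access:
#0 VA=0x8601A1BADD (r,kernel):
  [0] read 0x11 idx=1: raw=0x13007 flags P=1 W=1 U=1 S=0
  [1] read 0x13 idx=24: raw=0x15007 flags P=1 W=1 U=1 S=0
  [2] read 0x15 idx=13: raw=0x16007 flags P=1 W=1 U=1 S=0
  [3] read 0x16 idx=27: raw=0x17007 flags P=1 W=1 U=1 S=0
  → PA=0x17ADD  (4 entries read)
#1 VA=0x180C0000CA9 (r,kernel):
  [0] read 0x11 idx=3: raw=0x19007 flags P=1 W=1 U=1 S=0
  [1] read 0x19 idx=3: raw=0x1C087 flags P=1 W=1 U=1 S=1
  → PA=0x1CCA9 (huge @L1)  (2 entries read)

Access #1 fault: NONE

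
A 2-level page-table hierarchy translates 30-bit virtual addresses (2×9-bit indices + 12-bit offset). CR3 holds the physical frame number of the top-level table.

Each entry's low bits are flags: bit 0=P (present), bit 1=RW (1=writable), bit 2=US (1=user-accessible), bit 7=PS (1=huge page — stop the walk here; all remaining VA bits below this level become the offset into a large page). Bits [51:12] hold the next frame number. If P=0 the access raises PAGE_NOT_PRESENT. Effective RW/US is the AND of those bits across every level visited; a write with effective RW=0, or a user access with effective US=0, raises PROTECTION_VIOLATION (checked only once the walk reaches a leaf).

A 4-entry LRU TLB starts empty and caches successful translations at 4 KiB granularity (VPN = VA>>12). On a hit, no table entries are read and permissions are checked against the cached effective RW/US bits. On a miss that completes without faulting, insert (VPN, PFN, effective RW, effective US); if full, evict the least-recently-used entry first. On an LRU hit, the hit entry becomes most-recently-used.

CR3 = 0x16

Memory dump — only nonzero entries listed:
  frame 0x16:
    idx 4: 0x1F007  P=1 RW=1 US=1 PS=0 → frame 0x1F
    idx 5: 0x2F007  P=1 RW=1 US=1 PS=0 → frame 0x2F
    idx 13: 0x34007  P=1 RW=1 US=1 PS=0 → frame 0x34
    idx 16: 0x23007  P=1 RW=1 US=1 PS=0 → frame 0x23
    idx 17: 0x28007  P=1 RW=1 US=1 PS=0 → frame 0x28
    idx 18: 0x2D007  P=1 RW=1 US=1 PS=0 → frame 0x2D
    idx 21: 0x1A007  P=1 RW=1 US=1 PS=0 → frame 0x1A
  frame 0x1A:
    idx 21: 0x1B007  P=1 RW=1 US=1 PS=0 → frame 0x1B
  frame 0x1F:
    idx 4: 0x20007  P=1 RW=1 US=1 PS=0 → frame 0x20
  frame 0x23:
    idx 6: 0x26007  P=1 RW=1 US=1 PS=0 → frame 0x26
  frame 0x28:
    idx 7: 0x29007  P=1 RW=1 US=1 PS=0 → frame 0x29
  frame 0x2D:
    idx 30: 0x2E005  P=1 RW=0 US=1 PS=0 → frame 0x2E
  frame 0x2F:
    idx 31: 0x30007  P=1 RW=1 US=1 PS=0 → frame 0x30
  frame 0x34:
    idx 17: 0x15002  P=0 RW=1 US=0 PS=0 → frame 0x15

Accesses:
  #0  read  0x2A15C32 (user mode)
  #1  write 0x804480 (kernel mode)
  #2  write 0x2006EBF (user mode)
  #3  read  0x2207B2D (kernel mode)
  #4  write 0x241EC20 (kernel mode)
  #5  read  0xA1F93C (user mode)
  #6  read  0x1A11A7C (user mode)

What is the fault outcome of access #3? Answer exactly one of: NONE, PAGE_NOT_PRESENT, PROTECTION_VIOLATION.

Walk each access:
#0 VA=0x2A15C32 (r,user):
  L0: frame=0x16 idx=21 entry=0x1A007 [P=1 RW=1 US=1 PS=0]
  L1: frame=0x1A idx=21 entry=0x1B007 [P=1 RW=1 US=1 PS=0]
  → PA=0x1BC32  (2 entries read)
#1 VA=0x804480 (w,kernel):
  L0: frame=0x16 idx=4 entry=0x1F007 [P=1 RW=1 US=1 PS=0]
  L1: frame=0x1F idx=4 entry=0x20007 [P=1 RW=1 US=1 PS=0]
  → PA=0x20480  (2 entries read)
#2 VA=0x2006EBF (w,user):
  L0: frame=0x16 idx=16 entry=0x23007 [P=1 RW=1 US=1 PS=0]
  L1: frame=0x23 idx=6 entry=0x26007 [P=1 RW=1 US=1 PS=0]
  → PA=0x26EBF  (2 entries read)
#3 VA=0x2207B2D (r,kernel):
  L0: frame=0x16 idx=17 entry=0x28007 [P=1 RW=1 US=1 PS=0]
  L1: frame=0x28 idx=7 entry=0x29007 [P=1 RW=1 US=1 PS=0]
  → PA=0x29B2D  (2 entries read)
#4 VA=0x241EC20 (w,kernel):
  L0: frame=0x16 idx=18 entry=0x2D007 [P=1 RW=1 US=1 PS=0]
  L1: frame=0x2D idx=30 entry=0x2E005 [P=1 RW=0 US=1 PS=0]
  ⇒ fault: PROTECTION_VIOLATION  — 2 lookups
#5 VA=0xA1F93C (r,user):
  L0: frame=0x16 idx=5 entry=0x2F007 [P=1 RW=1 US=1 PS=0]
  L1: frame=0x2F idx=31 entry=0x30007 [P=1 RW=1 US=1 PS=0]
  → PA=0x3093C  (2 entries read)
#6 VA=0x1A11A7C (r,user):
  L0: frame=0x16 idx=13 entry=0x34007 [P=1 RW=1 US=1 PS=0]
  L1: frame=0x34 idx=17 entry=0x15002 [P=0 RW=1 US=0 PS=0]
  ⇒ fault: PAGE_NOT_PRESENT  — 2 lookups

Access #3 fault: NONE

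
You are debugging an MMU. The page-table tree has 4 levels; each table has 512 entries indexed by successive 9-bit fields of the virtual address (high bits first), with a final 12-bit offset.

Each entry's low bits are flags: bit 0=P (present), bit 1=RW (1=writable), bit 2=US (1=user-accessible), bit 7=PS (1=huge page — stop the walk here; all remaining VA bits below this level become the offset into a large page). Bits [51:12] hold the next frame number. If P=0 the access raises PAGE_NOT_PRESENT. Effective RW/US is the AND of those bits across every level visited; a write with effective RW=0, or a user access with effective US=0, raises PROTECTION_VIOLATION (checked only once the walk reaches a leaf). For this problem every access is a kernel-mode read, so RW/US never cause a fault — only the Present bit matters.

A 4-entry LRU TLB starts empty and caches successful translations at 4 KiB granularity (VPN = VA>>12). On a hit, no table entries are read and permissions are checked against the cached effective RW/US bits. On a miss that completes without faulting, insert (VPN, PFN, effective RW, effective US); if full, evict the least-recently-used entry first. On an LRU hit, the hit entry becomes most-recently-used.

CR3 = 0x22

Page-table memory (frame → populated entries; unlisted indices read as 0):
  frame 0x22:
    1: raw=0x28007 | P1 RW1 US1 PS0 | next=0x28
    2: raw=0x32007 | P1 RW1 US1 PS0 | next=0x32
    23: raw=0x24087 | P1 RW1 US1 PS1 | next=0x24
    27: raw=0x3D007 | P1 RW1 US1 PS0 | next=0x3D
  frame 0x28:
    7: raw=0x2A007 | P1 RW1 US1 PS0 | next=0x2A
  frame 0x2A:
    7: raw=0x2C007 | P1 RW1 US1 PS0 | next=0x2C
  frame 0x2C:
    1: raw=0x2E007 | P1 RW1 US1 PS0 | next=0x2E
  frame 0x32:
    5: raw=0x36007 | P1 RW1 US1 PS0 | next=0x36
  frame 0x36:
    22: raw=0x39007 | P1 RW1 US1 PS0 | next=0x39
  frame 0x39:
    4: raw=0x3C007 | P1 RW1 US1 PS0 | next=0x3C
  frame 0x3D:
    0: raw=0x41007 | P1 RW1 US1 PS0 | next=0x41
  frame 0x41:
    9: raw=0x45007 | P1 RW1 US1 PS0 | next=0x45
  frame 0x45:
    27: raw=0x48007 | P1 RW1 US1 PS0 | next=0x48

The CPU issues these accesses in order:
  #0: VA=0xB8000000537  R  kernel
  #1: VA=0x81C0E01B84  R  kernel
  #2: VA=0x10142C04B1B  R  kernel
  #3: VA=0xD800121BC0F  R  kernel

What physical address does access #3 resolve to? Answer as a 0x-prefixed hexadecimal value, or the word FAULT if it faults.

Per-access translation:
#0 VA=0xB8000000537 (r,kernel):
  L0: frame=0x22 idx=23 entry=0x24087 [P=1 RW=1 US=1 PS=1]
  ⇒ phys 0x24537 (huge @L0)  [1 reads]
#1 VA=0x81C0E01B84 (r,kernel):
  L0: frame=0x22 idx=1 entry=0x28007 [P=1 RW=1 US=1 PS=0]
  L1: frame=0x28 idx=7 entry=0x2A007 [P=1 RW=1 US=1 PS=0]
  L2: frame=0x2A idx=7 entry=0x2C007 [P=1 RW=1 US=1 PS=0]
  L3: frame=0x2C idx=1 entry=0x2E007 [P=1 RW=1 US=1 PS=0]
  ⇒ phys 0x2EB84  [4 reads]
#2 VA=0x10142C04B1B (r,kernel):
  L0: frame=0x22 idx=2 entry=0x32007 [P=1 RW=1 US=1 PS=0]
  L1: frame=0x32 idx=5 entry=0x36007 [P=1 RW=1 US=1 PS=0]
  L2: frame=0x36 idx=22 entry=0x39007 [P=1 RW=1 US=1 PS=0]
  L3: frame=0x39 idx=4 entry=0x3C007 [P=1 RW=1 US=1 PS=0]
  ⇒ phys 0x3CB1B  [4 reads]
#3 VA=0xD800121BC0F (r,kernel):
  L0: frame=0x22 idx=27 entry=0x3D007 [P=1 RW=1 US=1 PS=0]
  L1: frame=0x3D idx=0 entry=0x41007 [P=1 RW=1 US=1 PS=0]
  L2: frame=0x41 idx=9 entry=0x45007 [P=1 RW=1 US=1 PS=0]
  L3: frame=0x45 idx=27 entry=0x48007 [P=1 RW=1 US=1 PS=0]
  ⇒ phys 0x48C0F  [4 reads]

Access #3 PA: 0x48C0F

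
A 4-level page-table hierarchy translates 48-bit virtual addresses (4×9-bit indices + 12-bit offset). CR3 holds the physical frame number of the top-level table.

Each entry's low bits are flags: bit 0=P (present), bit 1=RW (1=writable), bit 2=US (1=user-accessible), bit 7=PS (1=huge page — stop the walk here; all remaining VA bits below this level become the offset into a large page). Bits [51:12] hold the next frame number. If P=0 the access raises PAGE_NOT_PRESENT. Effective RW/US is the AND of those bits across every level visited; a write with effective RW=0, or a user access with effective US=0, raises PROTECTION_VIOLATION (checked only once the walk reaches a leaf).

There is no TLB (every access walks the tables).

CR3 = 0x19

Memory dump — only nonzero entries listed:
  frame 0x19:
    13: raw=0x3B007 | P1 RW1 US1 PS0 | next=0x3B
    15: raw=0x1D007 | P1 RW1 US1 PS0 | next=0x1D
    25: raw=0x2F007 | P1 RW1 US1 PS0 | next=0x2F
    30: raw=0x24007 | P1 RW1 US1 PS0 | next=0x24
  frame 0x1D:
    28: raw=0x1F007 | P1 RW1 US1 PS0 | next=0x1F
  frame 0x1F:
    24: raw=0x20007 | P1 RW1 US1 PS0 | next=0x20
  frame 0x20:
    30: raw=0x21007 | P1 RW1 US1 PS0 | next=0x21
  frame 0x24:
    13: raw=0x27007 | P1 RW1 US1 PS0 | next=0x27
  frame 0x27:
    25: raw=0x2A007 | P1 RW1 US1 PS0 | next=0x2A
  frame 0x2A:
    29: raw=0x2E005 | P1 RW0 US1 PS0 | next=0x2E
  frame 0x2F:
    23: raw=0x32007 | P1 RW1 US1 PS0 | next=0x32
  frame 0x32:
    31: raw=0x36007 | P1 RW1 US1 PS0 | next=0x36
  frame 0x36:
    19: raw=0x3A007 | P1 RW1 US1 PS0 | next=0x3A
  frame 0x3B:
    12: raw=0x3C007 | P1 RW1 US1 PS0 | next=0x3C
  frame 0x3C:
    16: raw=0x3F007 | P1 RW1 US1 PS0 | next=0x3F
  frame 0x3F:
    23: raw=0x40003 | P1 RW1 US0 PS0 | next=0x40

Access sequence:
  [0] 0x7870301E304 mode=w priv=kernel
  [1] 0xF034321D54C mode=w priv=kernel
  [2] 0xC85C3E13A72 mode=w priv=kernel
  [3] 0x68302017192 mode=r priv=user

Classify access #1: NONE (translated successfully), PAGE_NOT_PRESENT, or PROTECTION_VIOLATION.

Walk each access:
#0 VA=0x7870301E304 (w,kernel):
  [0] read 0x19 idx=15: raw=0x1D007 flags P=1 W=1 U=1 S=0
  [1] read 0x1D idx=28: raw=0x1F007 flags P=1 W=1 U=1 S=0
  [2] read 0x1F idx=24: raw=0x20007 flags P=1 W=1 U=1 S=0
  [3] read 0x20 idx=30: raw=0x21007 flags P=1 W=1 U=1 S=0
  → PA=0x21304  (4 entries read)
#1 VA=0xF034321D54C (w,kernel):
  [0] read 0x19 idx=30: raw=0x24007 flags P=1 W=1 U=1 S=0
  [1] read 0x24 idx=13: raw=0x27007 flags P=1 W=1 U=1 S=0
  [2] read 0x27 idx=25: raw=0x2A007 flags P=1 W=1 U=1 S=0
  [3] read 0x2A idx=29: raw=0x2E005 flags P=1 W=0 U=1 S=0
  ⇒ fault: PROTECTION_VIOLATION  — 4 lookups
#2 VA=0xC85C3E13A72 (w,kernel):
  [0] read 0x19 idx=25: raw=0x2F007 flags P=1 W=1 U=1 S=0
  [1] read 0x2F idx=23: raw=0x32007 flags P=1 W=1 U=1 S=0
  [2] read 0x32 idx=31: raw=0x36007 flags P=1 W=1 U=1 S=0
  [3] read 0x36 idx=19: raw=0x3A007 flags P=1 W=1 U=1 S=0
  → PA=0x3AA72  (4 entries read)
#3 VA=0x68302017192 (r,user):
  [0] read 0x19 idx=13: raw=0x3B007 flags P=1 W=1 U=1 S=0
  [1] read 0x3B idx=12: raw=0x3C007 flags P=1 W=1 U=1 S=0
  [2] read 0x3C idx=16: raw=0x3F007 flags P=1 W=1 U=1 S=0
  [3] read 0x3F idx=23: raw=0x40003 flags P=1 W=1 U=0 S=0
  ⇒ fault: PROTECTION_VIOLATION  — 4 lookups

Access #1 fault: PROTECTION_VIOLATION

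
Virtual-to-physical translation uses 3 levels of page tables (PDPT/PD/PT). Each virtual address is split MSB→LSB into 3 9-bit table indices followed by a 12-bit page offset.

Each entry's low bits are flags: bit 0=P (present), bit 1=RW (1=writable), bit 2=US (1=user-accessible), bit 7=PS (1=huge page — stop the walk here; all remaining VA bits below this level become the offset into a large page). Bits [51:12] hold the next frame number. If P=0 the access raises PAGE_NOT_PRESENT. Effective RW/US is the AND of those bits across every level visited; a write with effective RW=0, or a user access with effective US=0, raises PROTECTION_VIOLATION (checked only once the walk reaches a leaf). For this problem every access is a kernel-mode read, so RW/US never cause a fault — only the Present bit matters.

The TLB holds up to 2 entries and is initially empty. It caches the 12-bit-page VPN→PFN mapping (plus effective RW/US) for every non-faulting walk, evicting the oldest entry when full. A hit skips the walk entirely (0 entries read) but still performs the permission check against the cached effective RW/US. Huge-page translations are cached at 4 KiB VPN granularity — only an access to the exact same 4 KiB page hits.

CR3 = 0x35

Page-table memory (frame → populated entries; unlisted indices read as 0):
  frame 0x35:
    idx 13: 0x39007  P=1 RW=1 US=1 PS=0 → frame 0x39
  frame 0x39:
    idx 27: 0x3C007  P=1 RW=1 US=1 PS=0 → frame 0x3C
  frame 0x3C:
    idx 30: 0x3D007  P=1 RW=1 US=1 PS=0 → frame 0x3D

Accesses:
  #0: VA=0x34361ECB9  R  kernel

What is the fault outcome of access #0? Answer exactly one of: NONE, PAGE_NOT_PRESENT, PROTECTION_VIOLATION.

Per-access translation:
#0 VA=0x34361ECB9 (r,kernel):
  L0: frame=0x35 idx=13 entry=0x39007 [P=1 RW=1 US=1 PS=0]
  L1: frame=0x39 idx=27 entry=0x3C007 [P=1 RW=1 US=1 PS=0]
  L2: frame=0x3C idx=30 entry=0x3D007 [P=1 RW=1 US=1 PS=0]
  ✓ 0x3DCB9  — 3 lookups

Access #0 fault: NONE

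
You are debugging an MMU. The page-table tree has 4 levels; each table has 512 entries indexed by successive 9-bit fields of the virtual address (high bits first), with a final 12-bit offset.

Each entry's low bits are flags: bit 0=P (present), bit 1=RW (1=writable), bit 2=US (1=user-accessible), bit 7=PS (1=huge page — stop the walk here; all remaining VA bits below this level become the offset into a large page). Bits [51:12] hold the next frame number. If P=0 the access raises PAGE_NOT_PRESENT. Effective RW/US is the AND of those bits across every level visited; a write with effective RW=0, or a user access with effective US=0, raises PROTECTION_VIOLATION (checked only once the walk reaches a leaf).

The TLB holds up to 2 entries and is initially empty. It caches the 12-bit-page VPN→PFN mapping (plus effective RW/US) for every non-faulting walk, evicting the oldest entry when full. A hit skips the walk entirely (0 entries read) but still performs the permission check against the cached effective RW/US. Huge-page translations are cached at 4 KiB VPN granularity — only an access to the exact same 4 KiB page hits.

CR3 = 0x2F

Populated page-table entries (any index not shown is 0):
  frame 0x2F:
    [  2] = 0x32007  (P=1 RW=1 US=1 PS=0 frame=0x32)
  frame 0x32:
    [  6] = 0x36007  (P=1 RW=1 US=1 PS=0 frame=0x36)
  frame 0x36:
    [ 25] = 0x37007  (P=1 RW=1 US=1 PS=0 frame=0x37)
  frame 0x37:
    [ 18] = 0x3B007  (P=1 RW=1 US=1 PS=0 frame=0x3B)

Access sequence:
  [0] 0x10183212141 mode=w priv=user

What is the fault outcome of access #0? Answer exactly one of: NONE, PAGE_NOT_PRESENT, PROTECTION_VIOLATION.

Trace:
#0 VA=0x10183212141 (w,user):
  L0: frame=0x2F idx=2 entry=0x32007 [P=1 RW=1 US=1 PS=0]
  L1: frame=0x32 idx=6 entry=0x36007 [P=1 RW=1 US=1 PS=0]
  L2: frame=0x36 idx=25 entry=0x37007 [P=1 RW=1 US=1 PS=0]
  L3: frame=0x37 idx=18 entry=0x3B007 [P=1 RW=1 US=1 PS=0]
  → PA=0x3B141  (4 entries read)

Access #0 fault: NONE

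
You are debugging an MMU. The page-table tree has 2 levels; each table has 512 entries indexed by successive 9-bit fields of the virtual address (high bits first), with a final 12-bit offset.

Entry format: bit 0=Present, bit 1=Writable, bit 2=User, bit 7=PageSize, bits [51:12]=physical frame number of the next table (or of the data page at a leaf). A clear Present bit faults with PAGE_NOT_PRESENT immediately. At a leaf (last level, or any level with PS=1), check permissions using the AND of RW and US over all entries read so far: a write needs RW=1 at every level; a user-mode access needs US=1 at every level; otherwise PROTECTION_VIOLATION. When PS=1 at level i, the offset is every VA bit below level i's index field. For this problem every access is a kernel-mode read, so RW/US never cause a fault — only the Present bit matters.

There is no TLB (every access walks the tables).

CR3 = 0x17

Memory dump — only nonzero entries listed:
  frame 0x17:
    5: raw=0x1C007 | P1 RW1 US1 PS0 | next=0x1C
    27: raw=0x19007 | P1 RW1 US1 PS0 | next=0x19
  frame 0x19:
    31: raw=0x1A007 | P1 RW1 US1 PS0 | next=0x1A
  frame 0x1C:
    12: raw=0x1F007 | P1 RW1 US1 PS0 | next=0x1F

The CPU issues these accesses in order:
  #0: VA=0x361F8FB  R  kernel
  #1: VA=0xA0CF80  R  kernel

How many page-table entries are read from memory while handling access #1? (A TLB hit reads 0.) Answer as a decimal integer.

Per-access translation:
#0 VA=0x361F8FB (r,kernel):
  [0] read 0x17 idx=27: raw=0x19007 flags P=1 W=1 U=1 S=0
  [1] read 0x19 idx=31: raw=0x1A007 flags P=1 W=1 U=1 S=0
  ✓ 0x1A8FB  — 2 lookups
#1 VA=0xA0CF80 (r,kernel):
  [0] read 0x17 idx=5: raw=0x1C007 flags P=1 W=1 U=1 S=0
  [1] read 0x1C idx=12: raw=0x1F007 flags P=1 W=1 U=1 S=0
  ✓ 0x1FF80  — 2 lookups

Entries read for #1: 2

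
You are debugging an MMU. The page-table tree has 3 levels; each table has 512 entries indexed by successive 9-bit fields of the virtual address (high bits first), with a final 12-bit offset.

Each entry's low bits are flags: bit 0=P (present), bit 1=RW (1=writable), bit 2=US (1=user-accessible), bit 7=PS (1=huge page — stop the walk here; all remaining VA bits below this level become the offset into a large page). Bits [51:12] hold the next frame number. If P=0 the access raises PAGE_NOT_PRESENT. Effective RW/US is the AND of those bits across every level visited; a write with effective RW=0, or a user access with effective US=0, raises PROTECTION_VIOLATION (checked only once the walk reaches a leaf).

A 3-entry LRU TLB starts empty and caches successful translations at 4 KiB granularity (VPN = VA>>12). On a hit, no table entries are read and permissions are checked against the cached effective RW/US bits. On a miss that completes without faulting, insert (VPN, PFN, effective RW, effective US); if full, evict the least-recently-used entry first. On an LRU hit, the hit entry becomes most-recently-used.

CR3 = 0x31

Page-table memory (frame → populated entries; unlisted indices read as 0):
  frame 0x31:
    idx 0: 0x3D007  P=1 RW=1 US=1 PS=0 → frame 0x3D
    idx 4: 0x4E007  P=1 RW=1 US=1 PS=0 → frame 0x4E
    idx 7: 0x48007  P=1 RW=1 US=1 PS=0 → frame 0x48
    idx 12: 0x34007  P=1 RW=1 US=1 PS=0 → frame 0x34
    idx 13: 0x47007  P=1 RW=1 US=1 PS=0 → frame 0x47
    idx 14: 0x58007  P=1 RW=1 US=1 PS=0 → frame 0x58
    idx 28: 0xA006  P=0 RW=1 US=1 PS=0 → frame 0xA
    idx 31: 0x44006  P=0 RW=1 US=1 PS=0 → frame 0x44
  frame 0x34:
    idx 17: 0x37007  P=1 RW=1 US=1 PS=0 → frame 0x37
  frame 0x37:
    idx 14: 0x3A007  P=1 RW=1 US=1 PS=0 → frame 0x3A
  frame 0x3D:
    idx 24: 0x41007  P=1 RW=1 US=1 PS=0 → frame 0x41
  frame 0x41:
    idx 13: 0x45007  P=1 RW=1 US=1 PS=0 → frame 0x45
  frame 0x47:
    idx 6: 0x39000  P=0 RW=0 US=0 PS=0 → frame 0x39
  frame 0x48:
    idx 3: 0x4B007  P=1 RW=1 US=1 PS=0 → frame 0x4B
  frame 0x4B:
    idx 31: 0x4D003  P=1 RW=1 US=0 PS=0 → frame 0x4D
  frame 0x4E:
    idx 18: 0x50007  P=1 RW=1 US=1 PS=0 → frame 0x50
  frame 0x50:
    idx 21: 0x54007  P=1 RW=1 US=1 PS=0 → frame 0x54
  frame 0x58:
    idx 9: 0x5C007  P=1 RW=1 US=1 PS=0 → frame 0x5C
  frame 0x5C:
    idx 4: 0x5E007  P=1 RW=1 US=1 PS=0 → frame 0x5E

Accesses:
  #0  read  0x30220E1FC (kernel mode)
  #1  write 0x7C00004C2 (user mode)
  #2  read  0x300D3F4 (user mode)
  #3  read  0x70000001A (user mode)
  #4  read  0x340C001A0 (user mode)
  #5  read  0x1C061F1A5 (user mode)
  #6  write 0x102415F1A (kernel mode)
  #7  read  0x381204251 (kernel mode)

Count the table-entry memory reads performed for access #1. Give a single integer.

Walk each access:
#0 VA=0x30220E1FC (r,kernel):
  lvl0: tbl 0x31, slot 12 ⇒ 0x34007 (P1/RW1/US1/PS0)
  lvl1: tbl 0x34, slot 17 ⇒ 0x37007 (P1/RW1/US1/PS0)
  lvl2: tbl 0x37, slot 14 ⇒ 0x3A007 (P1/RW1/US1/PS0)
  ⇒ phys 0x3A1FC  [3 reads]
#1 VA=0x7C00004C2 (w,user):
  lvl0: tbl 0x31, slot 31 ⇒ 0x44006 (P0/RW1/US1/PS0)
  ⇒ fault: PAGE_NOT_PRESENT  — 1 lookups
#2 VA=0x300D3F4 (r,user):
  lvl0: tbl 0x31, slot 0 ⇒ 0x3D007 (P1/RW1/US1/PS0)
  lvl1: tbl 0x3D, slot 24 ⇒ 0x41007 (P1/RW1/US1/PS0)
  lvl2: tbl 0x41, slot 13 ⇒ 0x45007 (P1/RW1/US1/PS0)
  ⇒ phys 0x453F4  [3 reads]
#3 VA=0x70000001A (r,user):
  lvl0: tbl 0x31, slot 28 ⇒ 0xA006 (P0/RW1/US1/PS0)
  ⇒ fault: PAGE_NOT_PRESENT  — 1 lookups
#4 VA=0x340C001A0 (r,user):
  lvl0: tbl 0x31, slot 13 ⇒ 0x47007 (P1/RW1/US1/PS0)
  lvl1: tbl 0x47, slot 6 ⇒ 0x39000 (P0/RW0/US0/PS0)
  ⇒ fault: PAGE_NOT_PRESENT  — 2 lookups
#5 VA=0x1C061F1A5 (r,user):
  lvl0: tbl 0x31, slot 7 ⇒ 0x48007 (P1/RW1/US1/PS0)
  lvl1: tbl 0x48, slot 3 ⇒ 0x4B007 (P1/RW1/US1/PS0)
  lvl2: tbl 0x4B, slot 31 ⇒ 0x4D003 (P1/RW1/US0/PS0)
  ⇒ fault: PROTECTION_VIOLATION  — 3 lookups
#6 VA=0x102415F1A (w,kernel):
  lvl0: tbl 0x31, slot 4 ⇒ 0x4E007 (P1/RW1/US1/PS0)
  lvl1: tbl 0x4E, slot 18 ⇒ 0x50007 (P1/RW1/US1/PS0)
  lvl2: tbl 0x50, slot 21 ⇒ 0x54007 (P1/RW1/US1/PS0)
  ⇒ phys 0x54F1A  [3 reads]
#7 VA=0x381204251 (r,kernel):
  lvl0: tbl 0x31, slot 14 ⇒ 0x58007 (P1/RW1/US1/PS0)
  lvl1: tbl 0x58, slot 9 ⇒ 0x5C007 (P1/RW1/US1/PS0)
  lvl2: tbl 0x5C, slot 4 ⇒ 0x5E007 (P1/RW1/US1/PS0)
  ⇒ phys 0x5E251  [3 reads]

Entries read for #1: 1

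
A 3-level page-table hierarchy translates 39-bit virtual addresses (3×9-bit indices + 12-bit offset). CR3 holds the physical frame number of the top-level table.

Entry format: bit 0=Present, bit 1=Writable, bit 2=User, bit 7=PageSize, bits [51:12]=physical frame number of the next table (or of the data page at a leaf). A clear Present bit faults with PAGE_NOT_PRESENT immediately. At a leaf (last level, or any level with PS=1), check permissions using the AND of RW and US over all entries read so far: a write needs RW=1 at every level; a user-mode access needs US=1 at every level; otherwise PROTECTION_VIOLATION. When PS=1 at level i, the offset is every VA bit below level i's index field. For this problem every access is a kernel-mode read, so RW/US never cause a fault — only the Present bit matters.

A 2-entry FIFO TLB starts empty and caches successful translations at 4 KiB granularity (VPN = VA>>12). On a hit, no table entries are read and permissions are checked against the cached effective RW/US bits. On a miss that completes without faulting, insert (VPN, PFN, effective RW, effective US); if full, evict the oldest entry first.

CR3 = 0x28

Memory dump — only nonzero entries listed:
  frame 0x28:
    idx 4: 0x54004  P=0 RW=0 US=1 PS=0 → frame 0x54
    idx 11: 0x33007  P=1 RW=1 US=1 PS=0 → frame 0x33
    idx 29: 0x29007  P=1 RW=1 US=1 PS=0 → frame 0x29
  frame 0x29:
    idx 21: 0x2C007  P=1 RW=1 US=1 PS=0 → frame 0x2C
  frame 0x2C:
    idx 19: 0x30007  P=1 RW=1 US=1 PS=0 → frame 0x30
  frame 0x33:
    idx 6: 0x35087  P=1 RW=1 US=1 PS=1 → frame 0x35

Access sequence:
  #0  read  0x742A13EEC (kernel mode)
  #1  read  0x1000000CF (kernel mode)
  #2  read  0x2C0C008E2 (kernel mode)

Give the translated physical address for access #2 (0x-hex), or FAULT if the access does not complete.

Walk each access:
#0 VA=0x742A13EEC (r,kernel):
  [0] read 0x28 idx=29: raw=0x29007 flags P=1 W=1 U=1 S=0
  [1] read 0x29 idx=21: raw=0x2C007 flags P=1 W=1 U=1 S=0
  [2] read 0x2C idx=19: raw=0x30007 flags P=1 W=1 U=1 S=0
  → PA=0x30EEC  (3 entries read)
#1 VA=0x1000000CF (r,kernel):
  [0] read 0x28 idx=4: raw=0x54004 flags P=0 W=0 U=1 S=0
  ✗ PAGE_NOT_PRESENT  [1 reads]
#2 VA=0x2C0C008E2 (r,kernel):
  [0] read 0x28 idx=11: raw=0x33007 flags P=1 W=1 U=1 S=0
  [1] read 0x33 idx=6: raw=0x35087 flags P=1 W=1 U=1 S=1
  → PA=0x358E2 (huge @L1)  (2 entries read)

Access #2 PA: 0x358E2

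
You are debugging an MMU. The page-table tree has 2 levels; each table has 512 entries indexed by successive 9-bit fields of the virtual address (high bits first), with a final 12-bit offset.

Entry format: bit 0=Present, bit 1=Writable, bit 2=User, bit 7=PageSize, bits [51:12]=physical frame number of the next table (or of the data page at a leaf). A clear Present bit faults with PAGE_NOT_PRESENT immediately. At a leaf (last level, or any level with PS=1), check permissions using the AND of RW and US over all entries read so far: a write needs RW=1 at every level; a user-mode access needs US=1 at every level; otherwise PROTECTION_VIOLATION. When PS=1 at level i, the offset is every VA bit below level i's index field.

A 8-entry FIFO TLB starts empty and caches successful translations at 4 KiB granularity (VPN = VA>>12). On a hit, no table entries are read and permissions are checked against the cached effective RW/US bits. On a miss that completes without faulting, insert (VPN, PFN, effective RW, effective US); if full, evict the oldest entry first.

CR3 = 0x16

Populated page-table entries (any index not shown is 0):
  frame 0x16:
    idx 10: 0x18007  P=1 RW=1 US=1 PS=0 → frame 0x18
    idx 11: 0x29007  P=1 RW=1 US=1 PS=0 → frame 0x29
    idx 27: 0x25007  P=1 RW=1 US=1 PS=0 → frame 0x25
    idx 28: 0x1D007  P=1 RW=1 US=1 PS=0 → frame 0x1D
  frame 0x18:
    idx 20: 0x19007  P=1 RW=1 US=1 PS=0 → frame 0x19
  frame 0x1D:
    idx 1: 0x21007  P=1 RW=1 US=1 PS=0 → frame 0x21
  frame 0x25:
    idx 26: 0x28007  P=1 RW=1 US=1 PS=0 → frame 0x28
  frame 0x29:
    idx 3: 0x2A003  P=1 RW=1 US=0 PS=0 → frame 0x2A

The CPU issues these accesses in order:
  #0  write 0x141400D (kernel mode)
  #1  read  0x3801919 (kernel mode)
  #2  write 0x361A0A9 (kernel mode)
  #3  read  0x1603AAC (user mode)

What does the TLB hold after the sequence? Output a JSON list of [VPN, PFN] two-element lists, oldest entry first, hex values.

Walk each access:
#0 VA=0x141400D (w,kernel):
  L0 @0x16[10] → 0x18007  P=1,RW=1,US=1,PS=0
  L1 @0x18[20] → 0x19007  P=1,RW=1,US=1,PS=0
  → PA=0x1900D  (2 entries read)
#1 VA=0x3801919 (r,kernel):
  L0 @0x16[28] → 0x1D007  P=1,RW=1,US=1,PS=0
  L1 @0x1D[1] → 0x21007  P=1,RW=1,US=1,PS=0
  → PA=0x21919  (2 entries read)
#2 VA=0x361A0A9 (w,kernel):
  L0 @0x16[27] → 0x25007  P=1,RW=1,US=1,PS=0
  L1 @0x25[26] → 0x28007  P=1,RW=1,US=1,PS=0
  → PA=0x280A9  (2 entries read)
#3 VA=0x1603AAC (r,user):
  L0 @0x16[11] → 0x29007  P=1,RW=1,US=1,PS=0
  L1 @0x29[3] → 0x2A003  P=1,RW=1,US=0,PS=0
  → PROTECTION_VIOLATION  (2 entries read)

TLB: [["0x1414", "0x19"], ["0x3801", "0x21"], ["0x361A", "0x28"]]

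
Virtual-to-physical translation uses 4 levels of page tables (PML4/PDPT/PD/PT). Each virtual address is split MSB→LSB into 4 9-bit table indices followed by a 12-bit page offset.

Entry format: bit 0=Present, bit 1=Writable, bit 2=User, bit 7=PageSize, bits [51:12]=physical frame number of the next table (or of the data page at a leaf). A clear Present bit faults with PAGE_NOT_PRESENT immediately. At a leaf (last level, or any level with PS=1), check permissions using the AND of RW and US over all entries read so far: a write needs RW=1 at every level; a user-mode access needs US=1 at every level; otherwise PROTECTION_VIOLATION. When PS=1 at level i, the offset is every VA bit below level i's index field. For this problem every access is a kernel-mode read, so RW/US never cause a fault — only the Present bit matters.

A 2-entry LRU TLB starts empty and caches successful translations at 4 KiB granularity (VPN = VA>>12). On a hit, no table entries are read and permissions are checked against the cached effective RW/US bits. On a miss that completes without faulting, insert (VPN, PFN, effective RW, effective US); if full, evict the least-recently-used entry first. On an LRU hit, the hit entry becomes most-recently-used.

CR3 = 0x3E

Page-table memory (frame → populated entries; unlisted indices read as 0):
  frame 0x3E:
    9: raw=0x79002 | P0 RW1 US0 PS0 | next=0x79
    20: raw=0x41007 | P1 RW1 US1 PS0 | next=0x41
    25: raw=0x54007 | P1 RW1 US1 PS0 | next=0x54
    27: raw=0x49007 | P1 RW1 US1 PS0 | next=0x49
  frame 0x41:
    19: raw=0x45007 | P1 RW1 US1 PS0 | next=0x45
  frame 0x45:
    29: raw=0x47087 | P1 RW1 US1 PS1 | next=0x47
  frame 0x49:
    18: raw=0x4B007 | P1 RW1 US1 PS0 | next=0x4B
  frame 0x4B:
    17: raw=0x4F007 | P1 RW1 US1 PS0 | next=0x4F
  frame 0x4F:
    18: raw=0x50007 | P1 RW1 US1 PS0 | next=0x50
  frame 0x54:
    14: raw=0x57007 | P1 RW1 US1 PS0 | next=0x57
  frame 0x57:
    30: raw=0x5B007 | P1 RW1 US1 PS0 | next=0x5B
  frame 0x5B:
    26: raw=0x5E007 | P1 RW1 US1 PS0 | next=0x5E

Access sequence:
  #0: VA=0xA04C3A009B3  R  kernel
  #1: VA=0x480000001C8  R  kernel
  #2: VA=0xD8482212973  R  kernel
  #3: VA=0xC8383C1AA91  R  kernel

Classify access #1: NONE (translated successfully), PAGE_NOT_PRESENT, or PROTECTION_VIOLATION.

Per-access translation:
#0 VA=0xA04C3A009B3 (r,kernel):
  [0] read 0x3E idx=20: raw=0x41007 flags P=1 W=1 U=1 S=0
  [1] read 0x41 idx=19: raw=0x45007 flags P=1 W=1 U=1 S=0
  [2] read 0x45 idx=29: raw=0x47087 flags P=1 W=1 U=1 S=1
  → PA=0x479B3 (huge @L2)  (3 entries read)
#1 VA=0x480000001C8 (r,kernel):
  [0] read 0x3E idx=9: raw=0x79002 flags P=0 W=1 U=0 S=0
  → PAGE_NOT_PRESENT  (1 entries read)
#2 VA=0xD8482212973 (r,kernel):
  [0] read 0x3E idx=27: raw=0x49007 flags P=1 W=1 U=1 S=0
  [1] read 0x49 idx=18: raw=0x4B007 flags P=1 W=1 U=1 S=0
  [2] read 0x4B idx=17: raw=0x4F007 flags P=1 W=1 U=1 S=0
  [3] read 0x4F idx=18: raw=0x50007 flags P=1 W=1 U=1 S=0
  → PA=0x50973  (4 entries read)
#3 VA=0xC8383C1AA91 (r,kernel):
  [0] read 0x3E idx=25: raw=0x54007 flags P=1 W=1 U=1 S=0
  [1] read 0x54 idx=14: raw=0x57007 flags P=1 W=1 U=1 S=0
  [2] read 0x57 idx=30: raw=0x5B007 flags P=1 W=1 U=1 S=0
  [3] read 0x5B idx=26: raw=0x5E007 flags P=1 W=1 U=1 S=0
  → PA=0x5EA91  (4 entries read)

Access #1 fault: PAGE_NOT_PRESENT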